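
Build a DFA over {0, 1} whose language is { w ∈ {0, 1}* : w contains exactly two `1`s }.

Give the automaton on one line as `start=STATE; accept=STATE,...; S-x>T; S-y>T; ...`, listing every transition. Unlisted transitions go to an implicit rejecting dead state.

Only the number of `1`s matters, and only up to 3. Make a chain s0 → s1 → s2 → s3 advanced by each `1` (with s3 absorbing); every other symbol self-loops. The accepting set is {s2}.
A 4-state machine:
        0   1  
>  s0   s0  s1 
   s1   s1  s2 
 * s2   s2  s3 
   s3   s3  s3 
(> = start, * = accepting)

start=s0; accept=s2; s0-0>s0; s0-1>s1; s1-0>s1; s1-1>s2; s2-0>s2; s2-1>s3; s3-0>s3; s3-1>s3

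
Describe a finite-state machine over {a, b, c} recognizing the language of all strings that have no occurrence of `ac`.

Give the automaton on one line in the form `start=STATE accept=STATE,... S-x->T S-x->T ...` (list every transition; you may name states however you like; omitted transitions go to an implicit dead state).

Track partial matches of the forbidden pattern `ac`. State s2 is a dead state reached once `ac` has occurred; every other state accepts. s0 means no part of `ac` is currently matched.
3 states suffice.
        a   b   c  
>* s0   s1  s0  s0 
 * s1   s1  s0  s2 
   s2   s2  s2  s2 
(> = start, * = accepting)

start=s0 accept=s0,s1 s0-a->s1 s0-b->s0 s0-c->s0 s1-a->s1 s1-b->s0 s1-c->s2 s2-a->s2 s2-b->s2 s2-c->s2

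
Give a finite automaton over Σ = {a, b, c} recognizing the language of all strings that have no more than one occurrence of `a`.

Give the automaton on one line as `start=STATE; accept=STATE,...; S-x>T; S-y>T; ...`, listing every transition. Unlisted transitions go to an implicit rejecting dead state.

start=q0; accept=q0,q1; q0-a>q1; q0-b>q0; q0-c>q0; q1-a>q2; q1-b>q1; q1-c>q1; q2-a>q2; q2-b>q2; q2-c>q2

Count `a`s, saturating at 2: state q0 means no `a` yet, q1 means one `a` seen, q2 means more than one. Each `a` increments (capped at q2); other symbols loop. Accept from {q0, q1}.
3 states suffice.
        a   b   c  
>* q0   q1  q0  q0 
 * q1   q2  q1  q1 
   q2   q2  q2  q2 
(> = start, * = accepting)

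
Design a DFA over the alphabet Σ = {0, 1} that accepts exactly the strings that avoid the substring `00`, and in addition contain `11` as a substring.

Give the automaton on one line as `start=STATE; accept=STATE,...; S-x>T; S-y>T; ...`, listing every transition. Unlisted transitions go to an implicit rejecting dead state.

start=q0; accept=q4,q5; q0-0>q1; q0-1>q2; q1-0>q3; q1-1>q2; q2-0>q1; q2-1>q4; q3-0>q3; q3-1>q3; q4-0>q5; q4-1>q4; q5-0>q3; q5-1>q4

Run two small machines in parallel and take their product. The first has 3 states tracking partial matches of the forbidden pattern `00`; the second has 3 states tracking whether and how much of `11` has been seen. A product state is a pair (one from each), accepting exactly when both do. After merging equivalent states the machine shrinks.
6 states suffice.
        0   1  
>  q0   q1  q2 
   q1   q3  q2 
   q2   q1  q4 
   q3   q3  q3 
 * q4   q5  q4 
 * q5   q3  q4 
(> = start, * = accepting)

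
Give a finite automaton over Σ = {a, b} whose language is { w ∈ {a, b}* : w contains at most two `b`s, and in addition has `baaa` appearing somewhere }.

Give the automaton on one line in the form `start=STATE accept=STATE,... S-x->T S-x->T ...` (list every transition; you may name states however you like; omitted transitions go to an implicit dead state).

start=S0 accept=S7,S10 S0-a->S0 S0-b->S1 S1-a->S2 S1-b->S3 S2-a->S4 S2-b->S3 S3-a->S5 S3-b->S6 S4-a->S7 S4-b->S3 S5-a->S8 S5-b->S6 S6-a->S9 S6-b->S6 S7-a->S7 S7-b->S10 S8-a->S10 S8-b->S6 S9-a->S11 S9-b->S6 S10-a->S10 S10-b->S12 S11-a->S12 S11-b->S6 S12-a->S12 S12-b->S12

Build one automaton per condition and run them in lockstep. One (4 states) tracks the count of `b`s, saturating at 3; the other (5 states) tracks whether and how much of `baaa` has been seen. Each combined state is a pair, one component from each; accept when both components accept.
13 states suffice.
          a    b  
>  S0     S0   S1 
   S1     S2   S3 
   S2     S4   S3 
   S3     S5   S6 
   S4     S7   S3 
   S5     S8   S6 
   S6     S9   S6 
 * S7     S7  S10 
   S8    S10   S6 
   S9    S11   S6 
 * S10   S10  S12 
   S11   S12   S6 
   S12   S12  S12 
(> = start, * = accepting)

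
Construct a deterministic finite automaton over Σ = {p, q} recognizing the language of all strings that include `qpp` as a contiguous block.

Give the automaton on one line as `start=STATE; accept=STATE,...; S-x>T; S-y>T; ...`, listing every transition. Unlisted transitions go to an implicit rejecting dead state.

States A..C record the length of the longest prefix of `qpp` that matches the current input suffix. Reaching D means `qpp` has been seen, and we stay there forever. Accept from D.
With 4 states:
       p  q 
>  A   A  B 
   B   C  B 
   C   D  B 
 * D   D  D 
(> = start, * = accepting)

start=A; accept=D; A-p>A; A-q>B; B-p>C; B-q>B; C-p>D; C-q>B; D-p>D; D-q>D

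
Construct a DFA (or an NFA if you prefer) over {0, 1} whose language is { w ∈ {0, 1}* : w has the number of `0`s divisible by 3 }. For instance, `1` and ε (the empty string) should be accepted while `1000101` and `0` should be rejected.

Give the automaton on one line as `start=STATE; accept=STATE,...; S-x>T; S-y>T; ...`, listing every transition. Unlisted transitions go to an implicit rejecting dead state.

start=s0; accept=s0; s0-0>s1; s0-1>s0; s1-0>s2; s1-1>s1; s2-0>s0; s2-1>s2

The only thing that matters is how many `0`s have appeared, reduced mod 3. Use one state per residue: s0 for 0, …, s2 for 2. Reading `0` moves to the next residue; anything else stays put. s0 is accepting.
        0   1  
>* s0   s1  s0 
   s1   s2  s1 
   s2   s0  s2 
(> = start, * = accepting)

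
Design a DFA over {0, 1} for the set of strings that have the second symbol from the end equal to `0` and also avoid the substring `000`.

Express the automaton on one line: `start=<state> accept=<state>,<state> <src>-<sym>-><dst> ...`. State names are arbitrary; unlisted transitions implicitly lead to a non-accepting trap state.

start=s0 accept=s2,s3 s0-0->s1 s0-1->s0 s1-0->s2 s1-1->s3 s2-0->s4 s2-1->s3 s3-0->s1 s3-1->s0 s4-0->s4 s4-1->s4

Handle the two conditions separately and then intersect. The first has 7 states tracking the last 2 symbols read; the second has 4 states tracking partial matches of the forbidden pattern `000`. A product state is a pair (one from each), accepting exactly when both do. After merging equivalent states the machine shrinks.
        0   1  
>  s0   s1  s0 
   s1   s2  s3 
 * s2   s4  s3 
 * s3   s1  s0 
   s4   s4  s4 
(> = start, * = accepting)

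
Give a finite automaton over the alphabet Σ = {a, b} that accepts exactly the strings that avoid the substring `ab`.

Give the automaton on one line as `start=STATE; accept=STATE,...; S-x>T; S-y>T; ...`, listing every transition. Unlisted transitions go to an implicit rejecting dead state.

start=q0; accept=q0,q1; q0-a>q1; q0-b>q0; q1-a>q1; q1-b>q2; q2-a>q2; q2-b>q2

This is the complement of 'contains `ab`'. Use the same substring-matching states — q0 through q2 holding how much of `ab` has just been matched — but flip the accepting set: everything except the trap q2 accepts.
        a   b  
>* q0   q1  q0 
 * q1   q1  q2 
   q2   q2  q2 
(> = start, * = accepting)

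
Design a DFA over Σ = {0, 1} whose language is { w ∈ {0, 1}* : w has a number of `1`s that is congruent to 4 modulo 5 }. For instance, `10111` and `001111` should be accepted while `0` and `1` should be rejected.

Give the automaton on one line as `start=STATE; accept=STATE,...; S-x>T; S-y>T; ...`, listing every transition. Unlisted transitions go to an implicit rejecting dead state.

start=s0; accept=s4; s0-0>s0; s0-1>s1; s1-0>s1; s1-1>s2; s2-0>s2; s2-1>s3; s3-0>s3; s3-1>s4; s4-0>s4; s4-1>s0

The only thing that matters is how many `1`s have appeared, reduced mod 5. Use one state per residue: s0 for 0, …, s4 for 4. Reading `1` moves to the next residue; anything else stays put. s4 is accepting.
With 5 states:
        0   1  
>  s0   s0  s1 
   s1   s1  s2 
   s2   s2  s3 
   s3   s3  s4 
 * s4   s4  s0 
(> = start, * = accepting)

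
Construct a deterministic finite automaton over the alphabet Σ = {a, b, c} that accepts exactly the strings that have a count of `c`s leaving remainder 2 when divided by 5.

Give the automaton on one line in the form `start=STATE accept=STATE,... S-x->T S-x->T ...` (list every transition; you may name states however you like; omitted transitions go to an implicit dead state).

start=q0 accept=q2 q0-a->q0 q0-b->q0 q0-c->q1 q1-a->q1 q1-b->q1 q1-c->q2 q2-a->q2 q2-b->q2 q2-c->q3 q3-a->q3 q3-b->q3 q3-c->q4 q4-a->q4 q4-b->q4 q4-c->q0

Keep the running count of `c`s modulo 5: each `c` advances along the cycle q0 → q1 → q2 → q3 → q4 → q0 while other symbols loop. Accept at q2.
With 5 states:
        a   b   c  
>  q0   q0  q0  q1 
   q1   q1  q1  q2 
 * q2   q2  q2  q3 
   q3   q3  q3  q4 
   q4   q4  q4  q0 
(> = start, * = accepting)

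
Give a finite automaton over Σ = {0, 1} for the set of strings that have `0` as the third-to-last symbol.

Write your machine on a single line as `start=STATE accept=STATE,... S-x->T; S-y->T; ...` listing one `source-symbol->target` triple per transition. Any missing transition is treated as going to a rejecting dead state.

start=S0; accept=S7,S8,S9,S10; S0-0->S1; S0-1->S2; S1-0->S3; S1-1->S4; S2-0->S5; S2-1->S6; S3-0->S7; S3-1->S8; S4-0->S9; S4-1->S10; S5-0->S11; S5-1->S12; S6-0->S13; S6-1->S14; S7-0->S7; S7-1->S8; S8-0->S9; S8-1->S10; S9-0->S11; S9-1->S12; S10-0->S13; S10-1->S14; S11-0->S7; S11-1->S8; S12-0->S9; S12-1->S10; S13-0->S11; S13-1->S12; S14-0->S13; S14-1->S14

A DFA must remember the last 3 symbols (since which symbol is third-to-last isn't known until the input ends). Use one state per possible window of the last ≤3 symbols; accept from those whose window starts with `0`.
With 15 states:
          0    1  
>  S0     S1   S2 
   S1     S3   S4 
   S2     S5   S6 
   S3     S7   S8 
   S4     S9  S10 
   S5    S11  S12 
   S6    S13  S14 
 * S7     S7   S8 
 * S8     S9  S10 
 * S9    S11  S12 
 * S10   S13  S14 
   S11    S7   S8 
   S12    S9  S10 
   S13   S11  S12 
   S14   S13  S14 
(> = start, * = accepting)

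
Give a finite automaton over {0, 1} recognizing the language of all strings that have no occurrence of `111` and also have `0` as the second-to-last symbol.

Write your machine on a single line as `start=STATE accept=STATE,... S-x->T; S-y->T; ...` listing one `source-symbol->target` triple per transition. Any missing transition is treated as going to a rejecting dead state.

Build one automaton per condition and run them in lockstep. The first has 4 states tracking partial matches of the forbidden pattern `111`; the second has 7 states tracking the last 2 symbols read. A product state is a pair (one from each), accepting exactly when both do.
          0    1  
>  s0     s1   s2 
   s1     s3   s4 
   s2     s5   s6 
 * s3     s3   s4 
 * s4     s5   s6 
   s5     s3   s4 
   s6     s5   s7 
   s7     s8   s7 
   s8     s9  s10 
   s9     s9  s10 
   s10    s8   s7 
(> = start, * = accepting)

start=s0; accept=s3,s4; s0-0->s1; s0-1->s2; s1-0->s3; s1-1->s4; s2-0->s5; s2-1->s6; s3-0->s3; s3-1->s4; s4-0->s5; s4-1->s6; s5-0->s3; s5-1->s4; s6-0->s5; s6-1->s7; s7-0->s8; s7-1->s7; s8-0->s9; s8-1->s10; s9-0->s9; s9-1->s10; s10-0->s8; s10-1->s7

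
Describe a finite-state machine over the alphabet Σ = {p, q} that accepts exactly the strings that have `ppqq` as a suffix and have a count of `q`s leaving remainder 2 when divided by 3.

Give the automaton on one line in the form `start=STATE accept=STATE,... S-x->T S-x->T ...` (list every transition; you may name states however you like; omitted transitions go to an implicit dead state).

Handle the two conditions separately and then intersect. The first has 5 states tracking how much of the suffix `ppqq` has currently been matched; the second has 3 states tracking the count of `q`s modulo 3. A product state is a pair (one from each), accepting exactly when both do. Minimizing collapses redundant product states.
A 7-state machine:
       p  q 
>  A   B  C 
   B   D  C 
   C   C  E 
   D   D  F 
   E   E  A 
   F   C  G 
 * G   E  A 
(> = start, * = accepting)

start=A accept=G A-p->B A-q->C B-p->D B-q->C C-p->C C-q->E D-p->D D-q->F E-p->E E-q->A F-p->C F-q->G G-p->E G-q->A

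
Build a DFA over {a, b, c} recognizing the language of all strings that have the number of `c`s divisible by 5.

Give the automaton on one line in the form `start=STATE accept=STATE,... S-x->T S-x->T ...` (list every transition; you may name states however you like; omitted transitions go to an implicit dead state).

The only thing that matters is how many `c`s have appeared, reduced mod 5. Use one state per residue: s0 for 0, …, s4 for 4. Reading `c` moves to the next residue; anything else stays put. s0 is accepting.
5 states suffice.
        a   b   c  
>* s0   s0  s0  s1 
   s1   s1  s1  s2 
   s2   s2  s2  s3 
   s3   s3  s3  s4 
   s4   s4  s4  s0 
(> = start, * = accepting)

start=s0 accept=s0 s0-a->s0 s0-b->s0 s0-c->s1 s1-a->s1 s1-b->s1 s1-c->s2 s2-a->s2 s2-b->s2 s2-c->s3 s3-a->s3 s3-b->s3 s3-c->s4 s4-a->s4 s4-b->s4 s4-c->s0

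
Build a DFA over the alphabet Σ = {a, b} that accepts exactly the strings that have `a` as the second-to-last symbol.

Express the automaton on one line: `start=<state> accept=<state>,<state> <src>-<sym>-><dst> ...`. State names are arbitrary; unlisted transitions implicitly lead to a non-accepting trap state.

start=q0 accept=q3,q4 q0-a->q1 q0-b->q2 q1-a->q3 q1-b->q4 q2-a->q5 q2-b->q6 q3-a->q3 q3-b->q4 q4-a->q5 q4-b->q6 q5-a->q3 q5-b->q4 q6-a->q5 q6-b->q6

A DFA must remember the last 2 symbols (since which symbol is second-to-last isn't known until the input ends). Use one state per possible window of the last ≤2 symbols; accept from those whose window starts with `a`.
A 7-state machine:
        a   b  
>  q0   q1  q2 
   q1   q3  q4 
   q2   q5  q6 
 * q3   q3  q4 
 * q4   q5  q6 
   q5   q3  q4 
   q6   q5  q6 
(> = start, * = accepting)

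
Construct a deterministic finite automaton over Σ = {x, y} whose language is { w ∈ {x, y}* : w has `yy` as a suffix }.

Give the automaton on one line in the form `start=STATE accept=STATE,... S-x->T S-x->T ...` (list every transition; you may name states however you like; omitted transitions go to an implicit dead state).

Let each state record the length of the longest suffix of the input read so far that is also a prefix of `yy`. s1 means the last symbol is `y`; s2 means the last 2 symbols are `yy`. Accept only at s2, where the string currently ends in `yy`.
3 states suffice.
        x   y  
>  s0   s0  s1 
   s1   s0  s2 
 * s2   s0  s2 
(> = start, * = accepting)

start=s0 accept=s2 s0-x->s0 s0-y->s1 s1-x->s0 s1-y->s2 s2-x->s0 s2-y->s2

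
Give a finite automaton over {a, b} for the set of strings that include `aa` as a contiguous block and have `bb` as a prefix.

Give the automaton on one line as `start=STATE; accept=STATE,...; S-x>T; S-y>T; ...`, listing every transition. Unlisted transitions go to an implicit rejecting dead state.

Build one automaton per condition and run them in lockstep. One (3 states) tracks whether and how much of `aa` has been seen; the other (4 states) tracks whether the input so far still matches the prefix `bb`. Each combined state is a pair, one component from each; accept when both components accept.
With 8 states:
        a   b  
>  q0   q1  q2 
   q1   q3  q4 
   q2   q1  q5 
   q3   q3  q3 
   q4   q1  q4 
   q5   q6  q5 
   q6   q7  q5 
 * q7   q7  q7 
(> = start, * = accepting)

start=q0; accept=q7; q0-a>q1; q0-b>q2; q1-a>q3; q1-b>q4; q2-a>q1; q2-b>q5; q3-a>q3; q3-b>q3; q4-a>q1; q4-b>q4; q5-a>q6; q5-b>q5; q6-a>q7; q6-b>q5; q7-a>q7; q7-b>q7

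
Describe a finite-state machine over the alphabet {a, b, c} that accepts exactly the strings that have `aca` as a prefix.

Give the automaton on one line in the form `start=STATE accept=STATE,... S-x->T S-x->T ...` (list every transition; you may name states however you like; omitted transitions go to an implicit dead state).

Check the first 3 symbols one by one: q0 through q2 record how many have matched `aca` so far; any wrong symbol goes to the dead state q4. After all 3 match we enter the accepting sink q3.
With 5 states:
        a   b   c  
>  q0   q1  q4  q4 
   q1   q4  q4  q2 
   q2   q3  q4  q4 
 * q3   q3  q3  q3 
   q4   q4  q4  q4 
(> = start, * = accepting)

start=q0 accept=q3 q0-a->q1 q0-b->q4 q0-c->q4 q1-a->q4 q1-b->q4 q1-c->q2 q2-a->q3 q2-b->q4 q2-c->q4 q3-a->q3 q3-b->q3 q3-c->q3 q4-a->q4 q4-b->q4 q4-c->q4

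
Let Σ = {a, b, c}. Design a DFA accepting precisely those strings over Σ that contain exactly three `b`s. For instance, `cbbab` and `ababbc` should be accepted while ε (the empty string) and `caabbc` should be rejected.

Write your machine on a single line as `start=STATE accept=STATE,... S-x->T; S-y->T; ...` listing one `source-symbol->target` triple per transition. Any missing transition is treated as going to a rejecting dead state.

start=s0; accept=s3; s0-a->s0; s0-b->s1; s0-c->s0; s1-a->s1; s1-b->s2; s1-c->s1; s2-a->s2; s2-b->s3; s2-c->s2; s3-a->s3; s3-b->s4; s3-c->s3; s4-a->s4; s4-b->s4; s4-c->s4

Only the number of `b`s matters, and only up to 4. Make a chain s0 → s1 → s2 → s3 → s4 advanced by each `b` (with s4 absorbing); every other symbol self-loops. The accepting set is {s3}.
5 states suffice.
        a   b   c  
>  s0   s0  s1  s0 
   s1   s1  s2  s1 
   s2   s2  s3  s2 
 * s3   s3  s4  s3 
   s4   s4  s4  s4 
(> = start, * = accepting)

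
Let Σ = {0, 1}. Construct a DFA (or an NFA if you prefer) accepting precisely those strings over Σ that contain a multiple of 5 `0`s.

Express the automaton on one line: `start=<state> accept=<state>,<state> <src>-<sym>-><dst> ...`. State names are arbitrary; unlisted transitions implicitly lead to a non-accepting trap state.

start=s0 accept=s0 s0-0->s1 s0-1->s0 s1-0->s2 s1-1->s1 s2-0->s3 s2-1->s2 s3-0->s4 s3-1->s3 s4-0->s0 s4-1->s4

Keep the running count of `0`s modulo 5: each `0` advances along the cycle s0 → s1 → s2 → s3 → s4 → s0 while other symbols loop. Accept at s0.
A 5-state machine:
        0   1  
>* s0   s1  s0 
   s1   s2  s1 
   s2   s3  s2 
   s3   s4  s3 
   s4   s0  s4 
(> = start, * = accepting)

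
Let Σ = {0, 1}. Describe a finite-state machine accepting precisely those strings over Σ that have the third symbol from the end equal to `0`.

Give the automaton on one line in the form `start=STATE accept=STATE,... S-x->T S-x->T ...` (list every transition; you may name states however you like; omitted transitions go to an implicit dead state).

start=q0 accept=q7,q8,q9,q10 q0-0->q1 q0-1->q2 q1-0->q3 q1-1->q4 q2-0->q5 q2-1->q6 q3-0->q7 q3-1->q8 q4-0->q9 q4-1->q10 q5-0->q11 q5-1->q12 q6-0->q13 q6-1->q14 q7-0->q7 q7-1->q8 q8-0->q9 q8-1->q10 q9-0->q11 q9-1->q12 q10-0->q13 q10-1->q14 q11-0->q7 q11-1->q8 q12-0->q9 q12-1->q10 q13-0->q11 q13-1->q12 q14-0->q13 q14-1->q14

Because acceptance depends on a position counted from the end, the machine has to buffer the most recent 3 symbols. Make each state the string of the last up-to-3 symbols read; on input `x` shift the window left and append `x`. Accept when the buffered window has length 3 and begins with `0`.
A 15-state machine:
          0    1  
>  q0     q1   q2 
   q1     q3   q4 
   q2     q5   q6 
   q3     q7   q8 
   q4     q9  q10 
   q5    q11  q12 
   q6    q13  q14 
 * q7     q7   q8 
 * q8     q9  q10 
 * q9    q11  q12 
 * q10   q13  q14 
   q11    q7   q8 
   q12    q9  q10 
   q13   q11  q12 
   q14   q13  q14 
(> = start, * = accepting)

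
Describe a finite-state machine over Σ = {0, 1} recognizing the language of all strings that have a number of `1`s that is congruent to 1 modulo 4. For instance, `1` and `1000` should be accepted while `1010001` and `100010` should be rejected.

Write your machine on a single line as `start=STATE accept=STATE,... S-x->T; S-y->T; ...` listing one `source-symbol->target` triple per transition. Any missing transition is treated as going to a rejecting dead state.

The only thing that matters is how many `1`s have appeared, reduced mod 4. Use one state per residue: s0 for 0, …, s3 for 3. Reading `1` moves to the next residue; anything else stays put. s1 is accepting.
A 4-state machine:
        0   1  
>  s0   s0  s1 
 * s1   s1  s2 
   s2   s2  s3 
   s3   s3  s0 
(> = start, * = accepting)

start=s0; accept=s1; s0-0->s0; s0-1->s1; s1-0->s1; s1-1->s2; s2-0->s2; s2-1->s3; s3-0->s3; s3-1->s0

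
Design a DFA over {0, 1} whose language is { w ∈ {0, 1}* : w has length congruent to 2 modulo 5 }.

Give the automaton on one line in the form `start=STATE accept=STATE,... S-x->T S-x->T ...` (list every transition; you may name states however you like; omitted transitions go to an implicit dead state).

start=q0 accept=q2 q0-0->q1 q0-1->q1 q1-0->q2 q1-1->q2 q2-0->q3 q2-1->q3 q3-0->q4 q3-1->q4 q4-0->q0 q4-1->q0

Count input length modulo 5: every symbol advances one step around the cycle q0 → q1 → q2 → q3 → q4 → q0. Accept at q2.
5 states suffice.
        0   1  
>  q0   q1  q1 
   q1   q2  q2 
 * q2   q3  q3 
   q3   q4  q4 
   q4   q0  q0 
(> = start, * = accepting)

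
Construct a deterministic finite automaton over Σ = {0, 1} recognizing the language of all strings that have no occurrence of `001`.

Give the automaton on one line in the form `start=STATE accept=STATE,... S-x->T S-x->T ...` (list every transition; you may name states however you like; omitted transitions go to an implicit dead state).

start=q0 accept=q0,q1,q2 q0-0->q1 q0-1->q0 q1-0->q2 q1-1->q0 q2-0->q2 q2-1->q3 q3-0->q3 q3-1->q3

This is the complement of 'contains `001`'. Use the same substring-matching states — q0 through q3 holding how much of `001` has just been matched — but flip the accepting set: everything except the trap q3 accepts.
With 4 states:
        0   1  
>* q0   q1  q0 
 * q1   q2  q0 
 * q2   q2  q3 
   q3   q3  q3 
(> = start, * = accepting)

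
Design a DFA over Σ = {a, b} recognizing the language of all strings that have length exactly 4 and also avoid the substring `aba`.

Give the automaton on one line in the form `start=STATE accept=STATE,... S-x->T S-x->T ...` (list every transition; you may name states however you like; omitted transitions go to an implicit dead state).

Build one automaton per condition and run them in lockstep. The first has 6 states tracking the input length, saturating at 5; the second has 4 states tracking partial matches of the forbidden pattern `aba`. A product state is a pair (one from each), accepting exactly when both do.
          a    b  
>  q0     q1   q2 
   q1     q3   q4 
   q2     q3   q5 
   q3     q6   q7 
   q4     q8   q9 
   q5     q6   q9 
   q6    q10  q11 
   q7    q12  q13 
   q8    q12  q12 
   q9    q10  q13 
 * q10   q14  q15 
 * q11   q16  q17 
   q12   q16  q16 
 * q13   q14  q17 
   q14   q14  q15 
   q15   q16  q17 
   q16   q16  q16 
   q17   q14  q17 
(> = start, * = accepting)

start=q0 accept=q10,q11,q13 q0-a->q1 q0-b->q2 q1-a->q3 q1-b->q4 q2-a->q3 q2-b->q5 q3-a->q6 q3-b->q7 q4-a->q8 q4-b->q9 q5-a->q6 q5-b->q9 q6-a->q10 q6-b->q11 q7-a->q12 q7-b->q13 q8-a->q12 q8-b->q12 q9-a->q10 q9-b->q13 q10-a->q14 q10-b->q15 q11-a->q16 q11-b->q17 q12-a->q16 q12-b->q16 q13-a->q14 q13-b->q17 q14-a->q14 q14-b->q15 q15-a->q16 q15-b->q17 q16-a->q16 q16-b->q16 q17-a->q14 q17-b->q17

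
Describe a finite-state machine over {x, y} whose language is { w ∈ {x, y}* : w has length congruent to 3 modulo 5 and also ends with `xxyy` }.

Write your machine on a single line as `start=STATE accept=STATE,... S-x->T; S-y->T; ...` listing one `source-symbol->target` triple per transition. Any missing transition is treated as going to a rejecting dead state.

start=q0; accept=q8; q0-x->q1; q0-y->q1; q1-x->q2; q1-y->q2; q2-x->q3; q2-y->q3; q3-x->q4; q3-y->q4; q4-x->q5; q4-y->q0; q5-x->q6; q5-y->q1; q6-x->q2; q6-y->q7; q7-x->q3; q7-y->q8; q8-x->q4; q8-y->q4

Build one automaton per condition and run them in lockstep. The first has 5 states tracking the input length modulo 5; the second has 5 states tracking how much of the suffix `xxyy` has currently been matched. A product state is a pair (one from each), accepting exactly when both do. After merging equivalent states the machine shrinks.
With 9 states:
        x   y  
>  q0   q1  q1 
   q1   q2  q2 
   q2   q3  q3 
   q3   q4  q4 
   q4   q5  q0 
   q5   q6  q1 
   q6   q2  q7 
   q7   q3  q8 
 * q8   q4  q4 
(> = start, * = accepting)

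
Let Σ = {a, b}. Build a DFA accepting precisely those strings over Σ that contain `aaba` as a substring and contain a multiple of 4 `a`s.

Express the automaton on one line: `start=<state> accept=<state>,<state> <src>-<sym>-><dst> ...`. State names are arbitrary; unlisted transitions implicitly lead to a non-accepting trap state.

start=s0 accept=s13 s0-a->s1 s0-b->s0 s1-a->s2 s1-b->s3 s2-a->s4 s2-b->s5 s3-a->s6 s3-b->s3 s4-a->s7 s4-b->s8 s5-a->s9 s5-b->s10 s6-a->s4 s6-b->s10 s7-a->s11 s7-b->s12 s8-a->s13 s8-b->s14 s9-a->s13 s9-b->s9 s10-a->s15 s10-b->s10 s11-a->s2 s11-b->s16 s12-a->s17 s12-b->s0 s13-a->s17 s13-b->s13 s14-a->s18 s14-b->s14 s15-a->s7 s15-b->s14 s16-a->s19 s16-b->s3 s17-a->s19 s17-b->s17 s18-a->s11 s18-b->s0 s19-a->s9 s19-b->s19

Run two small machines in parallel and take their product. One (5 states) tracks whether and how much of `aaba` has been seen; the other (4 states) tracks the count of `a`s modulo 4. Each combined state is a pair, one component from each; accept when both components accept.
With 20 states:
          a    b  
>  s0     s1   s0 
   s1     s2   s3 
   s2     s4   s5 
   s3     s6   s3 
   s4     s7   s8 
   s5     s9  s10 
   s6     s4  s10 
   s7    s11  s12 
   s8    s13  s14 
   s9    s13   s9 
   s10   s15  s10 
   s11    s2  s16 
   s12   s17   s0 
 * s13   s17  s13 
   s14   s18  s14 
   s15    s7  s14 
   s16   s19   s3 
   s17   s19  s17 
   s18   s11   s0 
   s19    s9  s19 
(> = start, * = accepting)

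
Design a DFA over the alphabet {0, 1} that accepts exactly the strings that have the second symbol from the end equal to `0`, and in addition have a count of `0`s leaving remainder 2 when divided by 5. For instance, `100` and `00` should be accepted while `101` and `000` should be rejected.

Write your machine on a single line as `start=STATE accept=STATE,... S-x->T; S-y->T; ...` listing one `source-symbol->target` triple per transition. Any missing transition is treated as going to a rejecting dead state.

Run two small machines in parallel and take their product. One (7 states) tracks the last 2 symbols read; the other (5 states) tracks the count of `0`s modulo 5. Each combined state is a pair, one component from each; accept when both components accept. Minimizing collapses redundant product states.
        0   1  
>  s0   s1  s0 
   s1   s2  s3 
 * s2   s4  s5 
   s3   s6  s3 
   s4   s7  s4 
 * s5   s4  s8 
   s6   s4  s5 
   s7   s0  s7 
   s8   s4  s8 
(> = start, * = accepting)

start=s0; accept=s2,s5; s0-0->s1; s0-1->s0; s1-0->s2; s1-1->s3; s2-0->s4; s2-1->s5; s3-0->s6; s3-1->s3; s4-0->s7; s4-1->s4; s5-0->s4; s5-1->s8; s6-0->s4; s6-1->s5; s7-0->s0; s7-1->s7; s8-0->s4; s8-1->s8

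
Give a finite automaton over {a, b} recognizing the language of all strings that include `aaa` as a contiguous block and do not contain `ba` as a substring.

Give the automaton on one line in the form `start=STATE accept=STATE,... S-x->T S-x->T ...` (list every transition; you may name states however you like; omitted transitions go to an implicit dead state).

start=S0 accept=S5,S8 S0-a->S1 S0-b->S2 S1-a->S3 S1-b->S2 S2-a->S4 S2-b->S2 S3-a->S5 S3-b->S2 S4-a->S6 S4-b->S7 S5-a->S5 S5-b->S8 S6-a->S9 S6-b->S7 S7-a->S4 S7-b->S7 S8-a->S9 S8-b->S8 S9-a->S9 S9-b->S9

Handle the two conditions separately and then intersect. The first has 4 states tracking whether and how much of `aaa` has been seen; the second has 3 states tracking partial matches of the forbidden pattern `ba`. A product state is a pair (one from each), accepting exactly when both do.
A 10-state machine:
        a   b  
>  S0   S1  S2 
   S1   S3  S2 
   S2   S4  S2 
   S3   S5  S2 
   S4   S6  S7 
 * S5   S5  S8 
   S6   S9  S7 
   S7   S4  S7 
 * S8   S9  S8 
   S9   S9  S9 
(> = start, * = accepting)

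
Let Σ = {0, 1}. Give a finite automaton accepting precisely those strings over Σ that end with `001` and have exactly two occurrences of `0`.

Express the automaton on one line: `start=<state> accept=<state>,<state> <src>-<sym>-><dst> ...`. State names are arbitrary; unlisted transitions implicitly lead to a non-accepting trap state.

Build one automaton per condition and run them in lockstep. One (4 states) tracks how much of the suffix `001` has currently been matched; the other (4 states) tracks the count of `0`s, saturating at 3. Each combined state is a pair, one component from each; accept when both components accept.
       0  1 
>  A   B  A 
   B   C  D 
   C   E  F 
   D   G  D 
   E   E  H 
 * F   I  J 
   G   E  J 
   H   I  K 
   I   E  K 
   J   I  J 
   K   I  K 
(> = start, * = accepting)

start=A accept=F A-0->B A-1->A B-0->C B-1->D C-0->E C-1->F D-0->G D-1->D E-0->E E-1->H F-0->I F-1->J G-0->E G-1->J H-0->I H-1->K I-0->E I-1->K J-0->I J-1->J K-0->I K-1->K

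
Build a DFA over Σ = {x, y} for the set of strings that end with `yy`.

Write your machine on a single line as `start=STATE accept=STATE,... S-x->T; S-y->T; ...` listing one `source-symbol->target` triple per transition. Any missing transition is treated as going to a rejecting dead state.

start=q0; accept=q2; q0-x->q0; q0-y->q1; q1-x->q0; q1-y->q2; q2-x->q0; q2-y->q2

Remember how much of `yy` the current input suffix matches. State q0 means no match yet; q1 means the last symbol is `y`; q2 means the last 2 symbols are `yy`. Only q2 accepts. On a mismatch, fall back to the longest proper suffix that is still a prefix of `yy`.
A 3-state machine:
        x   y  
>  q0   q0  q1 
   q1   q0  q2 
 * q2   q0  q2 
(> = start, * = accepting)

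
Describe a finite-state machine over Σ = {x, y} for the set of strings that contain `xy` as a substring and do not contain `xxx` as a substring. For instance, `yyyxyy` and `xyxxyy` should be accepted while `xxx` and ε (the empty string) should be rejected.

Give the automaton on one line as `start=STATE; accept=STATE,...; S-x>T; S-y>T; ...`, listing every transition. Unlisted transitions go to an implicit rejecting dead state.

start=s0; accept=s3,s5,s6; s0-x>s1; s0-y>s0; s1-x>s2; s1-y>s3; s2-x>s4; s2-y>s3; s3-x>s5; s3-y>s3; s4-x>s4; s4-y>s4; s5-x>s6; s5-y>s3; s6-x>s4; s6-y>s3

Build one automaton per condition and run them in lockstep. One (3 states) tracks whether and how much of `xy` has been seen; the other (4 states) tracks partial matches of the forbidden pattern `xxx`. Each combined state is a pair, one component from each; accept when both components accept. Equivalent product states are then merged.
7 states suffice.
        x   y  
>  s0   s1  s0 
   s1   s2  s3 
   s2   s4  s3 
 * s3   s5  s3 
   s4   s4  s4 
 * s5   s6  s3 
 * s6   s4  s3 
(> = start, * = accepting)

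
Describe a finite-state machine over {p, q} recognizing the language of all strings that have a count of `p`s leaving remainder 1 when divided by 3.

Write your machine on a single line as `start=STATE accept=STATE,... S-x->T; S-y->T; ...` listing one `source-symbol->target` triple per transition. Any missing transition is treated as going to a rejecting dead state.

Keep the running count of `p`s modulo 3: each `p` advances along the cycle A → B → C → A while other symbols loop. Accept at B.
       p  q 
>  A   B  A 
 * B   C  B 
   C   A  C 
(> = start, * = accepting)

start=A; accept=B; A-p->B; A-q->A; B-p->C; B-q->B; C-p->A; C-q->C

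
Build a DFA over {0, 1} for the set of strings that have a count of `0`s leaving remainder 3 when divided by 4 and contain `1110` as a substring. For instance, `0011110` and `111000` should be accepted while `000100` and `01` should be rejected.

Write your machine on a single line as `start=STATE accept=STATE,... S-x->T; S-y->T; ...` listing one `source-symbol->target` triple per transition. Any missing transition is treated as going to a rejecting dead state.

Run two small machines in parallel and take their product. One (4 states) tracks the count of `0`s modulo 4; the other (5 states) tracks whether and how much of `1110` has been seen. Each combined state is a pair, one component from each; accept when both components accept. Equivalent product states are then merged.
With 17 states:
          0    1  
>  q0     q1   q2 
   q1     q3   q4 
   q2     q1   q5 
   q3     q6   q7 
   q4     q3   q8 
   q5     q1   q9 
   q6     q0  q10 
   q7     q6  q11 
   q8     q3  q12 
   q9    q12   q9 
   q10    q0  q13 
   q11    q6  q14 
   q12   q14  q12 
   q13    q0  q15 
   q14   q16  q14 
   q15    q9  q15 
 * q16    q9  q16 
(> = start, * = accepting)

start=q0; accept=q16; q0-0->q1; q0-1->q2; q1-0->q3; q1-1->q4; q2-0->q1; q2-1->q5; q3-0->q6; q3-1->q7; q4-0->q3; q4-1->q8; q5-0->q1; q5-1->q9; q6-0->q0; q6-1->q10; q7-0->q6; q7-1->q11; q8-0->q3; q8-1->q12; q9-0->q12; q9-1->q9; q10-0->q0; q10-1->q13; q11-0->q6; q11-1->q14; q12-0->q14; q12-1->q12; q13-0->q0; q13-1->q15; q14-0->q16; q14-1->q14; q15-0->q9; q15-1->q15; q16-0->q9; q16-1->q16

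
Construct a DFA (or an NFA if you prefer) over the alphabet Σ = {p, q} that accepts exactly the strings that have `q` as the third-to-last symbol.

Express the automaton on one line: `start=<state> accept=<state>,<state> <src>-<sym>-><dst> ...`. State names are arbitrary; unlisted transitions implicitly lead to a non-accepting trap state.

A DFA must remember the last 3 symbols (since which symbol is third-to-last isn't known until the input ends). Use one state per possible window of the last ≤3 symbols; accept from those whose window starts with `q`.
          p    q  
>  S0     S1   S2 
   S1     S3   S4 
   S2     S5   S6 
   S3     S7   S8 
   S4     S9  S10 
   S5    S11  S12 
   S6    S13  S14 
   S7     S7   S8 
   S8     S9  S10 
   S9    S11  S12 
   S10   S13  S14 
 * S11    S7   S8 
 * S12    S9  S10 
 * S13   S11  S12 
 * S14   S13  S14 
(> = start, * = accepting)

start=S0 accept=S11,S12,S13,S14 S0-p->S1 S0-q->S2 S1-p->S3 S1-q->S4 S2-p->S5 S2-q->S6 S3-p->S7 S3-q->S8 S4-p->S9 S4-q->S10 S5-p->S11 S5-q->S12 S6-p->S13 S6-q->S14 S7-p->S7 S7-q->S8 S8-p->S9 S8-q->S10 S9-p->S11 S9-q->S12 S10-p->S13 S10-q->S14 S11-p->S7 S11-q->S8 S12-p->S9 S12-q->S10 S13-p->S11 S13-q->S12 S14-p->S13 S14-q->S14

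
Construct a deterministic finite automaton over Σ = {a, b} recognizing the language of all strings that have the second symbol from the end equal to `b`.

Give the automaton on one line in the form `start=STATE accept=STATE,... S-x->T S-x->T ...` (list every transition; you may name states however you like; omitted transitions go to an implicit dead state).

Because acceptance depends on a position counted from the end, the machine has to buffer the most recent 2 symbols. Make each state the string of the last up-to-2 symbols read; on input `x` shift the window left and append `x`. Accept when the buffered window has length 2 and begins with `b`.
        a   b  
>  S0   S1  S2 
   S1   S3  S4 
   S2   S5  S6 
   S3   S3  S4 
   S4   S5  S6 
 * S5   S3  S4 
 * S6   S5  S6 
(> = start, * = accepting)

start=S0 accept=S5,S6 S0-a->S1 S0-b->S2 S1-a->S3 S1-b->S4 S2-a->S5 S2-b->S6 S3-a->S3 S3-b->S4 S4-a->S5 S4-b->S6 S5-a->S3 S5-b->S4 S6-a->S5 S6-b->S6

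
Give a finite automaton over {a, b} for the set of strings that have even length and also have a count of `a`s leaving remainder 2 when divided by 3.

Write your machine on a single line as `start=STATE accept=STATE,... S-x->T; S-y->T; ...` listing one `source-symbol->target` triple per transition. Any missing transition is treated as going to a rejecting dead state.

start=S0; accept=S3; S0-a->S1; S0-b->S2; S1-a->S3; S1-b->S4; S2-a->S4; S2-b->S0; S3-a->S2; S3-b->S5; S4-a->S5; S4-b->S1; S5-a->S0; S5-b->S3

Run two small machines in parallel and take their product. One (2 states) tracks the input length modulo 2; the other (3 states) tracks the count of `a`s modulo 3. Each combined state is a pair, one component from each; accept when both components accept.
        a   b  
>  S0   S1  S2 
   S1   S3  S4 
   S2   S4  S0 
 * S3   S2  S5 
   S4   S5  S1 
   S5   S0  S3 
(> = start, * = accepting)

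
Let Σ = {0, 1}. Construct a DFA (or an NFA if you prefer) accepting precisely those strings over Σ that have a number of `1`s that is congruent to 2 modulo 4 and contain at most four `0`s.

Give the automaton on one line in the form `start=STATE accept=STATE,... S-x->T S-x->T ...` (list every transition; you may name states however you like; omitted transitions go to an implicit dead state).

start=s0 accept=s5,s8,s12,s16,s19 s0-0->s1 s0-1->s2 s1-0->s3 s1-1->s4 s2-0->s4 s2-1->s5 s3-0->s6 s3-1->s7 s4-0->s7 s4-1->s8 s5-0->s8 s5-1->s9 s6-0->s10 s6-1->s11 s7-0->s11 s7-1->s12 s8-0->s12 s8-1->s13 s9-0->s13 s9-1->s0 s10-0->s14 s10-1->s15 s11-0->s15 s11-1->s16 s12-0->s16 s12-1->s17 s13-0->s17 s13-1->s1 s14-0->s14 s14-1->s18 s15-0->s18 s15-1->s19 s16-0->s19 s16-1->s20 s17-0->s20 s17-1->s3 s18-0->s18 s18-1->s21 s19-0->s21 s19-1->s22 s20-0->s22 s20-1->s6 s21-0->s21 s21-1->s23 s22-0->s23 s22-1->s10 s23-0->s23 s23-1->s14

Build one automaton per condition and run them in lockstep. The first has 4 states tracking the count of `1`s modulo 4; the second has 6 states tracking the count of `0`s, saturating at 5. A product state is a pair (one from each), accepting exactly when both do.
          0    1  
>  s0     s1   s2 
   s1     s3   s4 
   s2     s4   s5 
   s3     s6   s7 
   s4     s7   s8 
 * s5     s8   s9 
   s6    s10  s11 
   s7    s11  s12 
 * s8    s12  s13 
   s9    s13   s0 
   s10   s14  s15 
   s11   s15  s16 
 * s12   s16  s17 
   s13   s17   s1 
   s14   s14  s18 
   s15   s18  s19 
 * s16   s19  s20 
   s17   s20   s3 
   s18   s18  s21 
 * s19   s21  s22 
   s20   s22   s6 
   s21   s21  s23 
   s22   s23  s10 
   s23   s23  s14 
(> = start, * = accepting)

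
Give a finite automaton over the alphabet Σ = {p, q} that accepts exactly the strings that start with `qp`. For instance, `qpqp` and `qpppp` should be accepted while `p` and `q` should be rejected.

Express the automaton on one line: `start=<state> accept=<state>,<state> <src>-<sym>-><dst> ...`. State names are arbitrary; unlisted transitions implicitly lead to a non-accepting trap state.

start=S0 accept=S2 S0-p->S3 S0-q->S1 S1-p->S2 S1-q->S3 S2-p->S2 S2-q->S2 S3-p->S3 S3-q->S3

Check the first 2 symbols one by one: S0 through S1 record how many have matched `qp` so far; any wrong symbol goes to the dead state S3. After all 2 match we enter the accepting sink S2.
        p   q  
>  S0   S3  S1 
   S1   S2  S3 
 * S2   S2  S2 
   S3   S3  S3 
(> = start, * = accepting)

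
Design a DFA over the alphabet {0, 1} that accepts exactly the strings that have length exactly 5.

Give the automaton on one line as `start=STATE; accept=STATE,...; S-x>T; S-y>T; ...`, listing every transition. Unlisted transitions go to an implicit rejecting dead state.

We only need to distinguish lengths 0, 1, …, 5, and '>5'. Chain s0 → s1 → s2 → s3 → s4 → s5 → s6 on every symbol, with s6 looping. Accepting states: {s5}.
7 states suffice.
        0   1  
>  s0   s1  s1 
   s1   s2  s2 
   s2   s3  s3 
   s3   s4  s4 
   s4   s5  s5 
 * s5   s6  s6 
   s6   s6  s6 
(> = start, * = accepting)

start=s0; accept=s5; s0-0>s1; s0-1>s1; s1-0>s2; s1-1>s2; s2-0>s3; s2-1>s3; s3-0>s4; s3-1>s4; s4-0>s5; s4-1>s5; s5-0>s6; s5-1>s6; s6-0>s6; s6-1>s6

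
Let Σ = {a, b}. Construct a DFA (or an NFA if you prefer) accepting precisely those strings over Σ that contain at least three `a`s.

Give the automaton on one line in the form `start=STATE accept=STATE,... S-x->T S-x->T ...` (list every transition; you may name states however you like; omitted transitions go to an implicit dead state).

start=q0 accept=q3,q4 q0-a->q1 q0-b->q0 q1-a->q2 q1-b->q1 q2-a->q3 q2-b->q2 q3-a->q4 q3-b->q3 q4-a->q4 q4-b->q4

Only the number of `a`s matters, and only up to 4. Make a chain q0 → q1 → q2 → q3 → q4 advanced by each `a` (with q4 absorbing); every other symbol self-loops. The accepting set is {q3, q4}.
5 states suffice.
        a   b  
>  q0   q1  q0 
   q1   q2  q1 
   q2   q3  q2 
 * q3   q4  q3 
 * q4   q4  q4 
(> = start, * = accepting)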